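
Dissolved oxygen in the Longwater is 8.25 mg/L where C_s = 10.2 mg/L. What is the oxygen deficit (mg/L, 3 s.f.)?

D = C_s − C = 10.2 − 8.25 = 1.95 mg/L.

D ≈ 1.95 mg/L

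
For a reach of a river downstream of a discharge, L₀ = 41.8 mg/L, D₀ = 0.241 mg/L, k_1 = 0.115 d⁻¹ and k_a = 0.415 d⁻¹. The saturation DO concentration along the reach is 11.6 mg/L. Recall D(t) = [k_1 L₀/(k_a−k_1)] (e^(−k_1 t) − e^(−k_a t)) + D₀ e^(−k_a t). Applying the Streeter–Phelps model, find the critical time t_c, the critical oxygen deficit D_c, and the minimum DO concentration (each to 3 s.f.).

At the critical point dD/dt = 0, so k_1 L₀ e^(−k_1 t) = k_a D. Substituting D(t) from the Streeter–Phelps equation and solving for t gives
t_c = ln[(k_a/k_1)(1 − D₀(k_a−k_1)/(k_1 L₀))] / (k_a−k_1).
Here k_a−k_1 = 0.3000 d⁻¹ and 1 − D₀(k_a−k_1)/(k_1 L₀) = 1 − 0.241×0.3000/(0.115×41.8) = 0.9850, so
t_c = ln(3.609 × 0.9850) / 0.3000 = 1.268 / 0.3000 = 4.227 d.
D_c = (k_1/k_a) L₀ e^(−k_1 t_c) = (0.115/0.415) × 41.8 × e^(−0.115×4.227) = 0.2771 × 41.8 × 0.6150 = 7.124 mg/L.
Minimum DO = C_s − D_c = 11.6 − 7.124 = 4.476 mg/L.

t_c ≈ 4.23 d; D_c ≈ 7.12 mg/L; min DO ≈ 4.48 mg/L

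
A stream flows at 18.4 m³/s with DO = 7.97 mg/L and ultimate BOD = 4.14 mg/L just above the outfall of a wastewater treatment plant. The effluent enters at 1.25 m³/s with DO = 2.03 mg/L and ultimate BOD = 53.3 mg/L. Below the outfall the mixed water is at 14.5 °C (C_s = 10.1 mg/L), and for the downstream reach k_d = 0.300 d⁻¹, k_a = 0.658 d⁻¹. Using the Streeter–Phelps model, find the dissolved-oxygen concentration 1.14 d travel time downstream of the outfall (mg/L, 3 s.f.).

DO ≈ 7.47 mg/L

Mixed DO = (18.4×7.97 + 1.25×2.03)/(18.4+1.25) = 149.2/19.65 = 7.592 mg/L.
Mixed L₀ = (18.4×4.14 + 1.25×53.3)/(19.65) = 142.8/19.65 = 7.267 mg/L.
Initial deficit D₀ = C_s − DO₀ = 10.1 − 7.592 = 2.508 mg/L.
D(1.14) = [0.300×7.267/(0.658−0.300)](e^(−0.300×1.14) − e^(−0.658×1.14)) + 2.508 e^(−0.658×1.14)
= 6.090 × (0.7103 − 0.4723) + 2.508 × 0.4723 = 2.634 mg/L.
DO = 10.1 − 2.634 = 7.466 mg/L.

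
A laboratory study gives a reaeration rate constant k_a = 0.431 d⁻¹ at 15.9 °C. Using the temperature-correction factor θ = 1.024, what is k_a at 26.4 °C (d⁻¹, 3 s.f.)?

k_a(T₂) = k_a(T₁) · θ^(T₂−T₁) = 0.431 × 1.024^(26.4−15.9)
= 0.431 × 1.024^10.5 = 0.431 × 1.283 = 0.5529 d⁻¹.

k_a ≈ 0.553 d⁻¹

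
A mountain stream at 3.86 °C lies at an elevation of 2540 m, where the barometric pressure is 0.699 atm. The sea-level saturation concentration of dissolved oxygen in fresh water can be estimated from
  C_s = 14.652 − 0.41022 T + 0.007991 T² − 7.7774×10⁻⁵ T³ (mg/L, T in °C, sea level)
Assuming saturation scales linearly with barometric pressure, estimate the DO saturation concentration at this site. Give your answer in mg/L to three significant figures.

C_s ≈ 9.22 mg/L

At sea level: C_s = 14.652 − 0.41022×3.86 + 0.007991×3.86² − 7.7774×10⁻⁵×3.86³ = 13.18 mg/L.
Pressure correction: C_s' = 13.18 × 0.699 = 9.215 mg/L.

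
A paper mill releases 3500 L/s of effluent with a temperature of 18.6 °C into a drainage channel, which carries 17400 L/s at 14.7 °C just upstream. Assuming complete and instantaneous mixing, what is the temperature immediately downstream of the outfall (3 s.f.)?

15.4 °C

Flow-weighted mixing: C = (Q_r C_r + Q_w C_w)/(Q_r + Q_w)
= (17400×14.7 + 3500×18.6)/(17400 + 3500) = 320900/20900 = 15.35 °C.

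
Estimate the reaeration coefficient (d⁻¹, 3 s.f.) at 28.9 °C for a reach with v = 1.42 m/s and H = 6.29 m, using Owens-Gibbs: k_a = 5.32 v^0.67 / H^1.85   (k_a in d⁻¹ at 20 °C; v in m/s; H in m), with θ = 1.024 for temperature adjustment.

k_a(20) = 5.32 × 1.42^0.67 / 6.29^1.85 = 5.32 × 1.265 / 30.03 = 0.2241 d⁻¹.
k_a(28.9) = 0.2241 × 1.024^(28.9−20) = 0.2241 × 1.235 = 0.2768 d⁻¹.

k_a ≈ 0.277 d⁻¹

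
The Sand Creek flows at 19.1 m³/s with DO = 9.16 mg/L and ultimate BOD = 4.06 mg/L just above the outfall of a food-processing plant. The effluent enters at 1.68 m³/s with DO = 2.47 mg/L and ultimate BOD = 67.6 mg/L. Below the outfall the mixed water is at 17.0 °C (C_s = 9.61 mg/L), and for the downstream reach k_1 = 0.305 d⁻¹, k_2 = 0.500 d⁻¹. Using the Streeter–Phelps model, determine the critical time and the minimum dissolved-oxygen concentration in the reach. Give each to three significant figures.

t_c ≈ 2.17 d; minimum DO ≈ 6.71 mg/L

Mixed DO = (19.1×9.16 + 1.68×2.47)/(19.1+1.68) = 179.1/20.78 = 8.619 mg/L.
Mixed L₀ = (19.1×4.06 + 1.68×67.6)/(20.78) = 191.1/20.78 = 9.197 mg/L.
Initial deficit D₀ = C_s − DO₀ = 9.61 − 8.619 = 0.9909 mg/L.
t_c = (1/0.1950) ln[(0.500/0.305)(1 − 0.9909×0.1950/(0.305×9.197))] = 5.128 × ln(1.526) = 2.169 d.
D_c = (0.305/0.500) × 9.197 × e^(−0.305×2.169) = 0.6100 × 9.197 × 0.5161 = 2.895 mg/L.
Minimum DO = 9.61 − 2.895 = 6.715 mg/L.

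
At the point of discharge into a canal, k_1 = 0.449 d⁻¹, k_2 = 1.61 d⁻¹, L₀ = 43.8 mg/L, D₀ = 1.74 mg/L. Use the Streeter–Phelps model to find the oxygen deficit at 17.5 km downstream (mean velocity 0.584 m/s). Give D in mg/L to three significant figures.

Travel time t = x/v = 17.5 km / (0.584 m/s) = 17500 m / 0.584 m/s = 29970 s = 0.3468 d.
k_1 L₀/(k_2−k_1) = 0.449×43.8/(1.61−0.449) = 19.67/1.161 = 16.94 mg/L.
e^(−k_1 t) = e^(−0.449×0.3468) = 0.8558; e^(−k_2 t) = e^(−1.61×0.3468) = 0.5721.
D = 16.94 × (0.8558 − 0.5721) + 1.74 × 0.5721 = 4.805 + 0.9955 = 5.801 mg/L.

D ≈ 5.80 mg/L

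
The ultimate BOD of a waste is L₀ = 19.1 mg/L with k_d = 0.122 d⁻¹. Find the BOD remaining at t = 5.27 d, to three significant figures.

L ≈ 10.0 mg/L

L_t = L₀ e^(−k_d t) = 19.1 × e^(−0.122×5.27) = 19.1 × 0.5257 = 10.04 mg/L.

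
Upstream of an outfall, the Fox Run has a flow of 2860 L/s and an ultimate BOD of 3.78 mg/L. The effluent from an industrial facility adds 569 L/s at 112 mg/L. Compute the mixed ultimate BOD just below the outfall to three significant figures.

Flow-weighted mixing: C = (Q_r C_r + Q_w C_w)/(Q_r + Q_w)
= (2860×3.78 + 569×112)/(2860 + 569) = 74540/3429 = 21.74 mg/L.

21.7 mg/L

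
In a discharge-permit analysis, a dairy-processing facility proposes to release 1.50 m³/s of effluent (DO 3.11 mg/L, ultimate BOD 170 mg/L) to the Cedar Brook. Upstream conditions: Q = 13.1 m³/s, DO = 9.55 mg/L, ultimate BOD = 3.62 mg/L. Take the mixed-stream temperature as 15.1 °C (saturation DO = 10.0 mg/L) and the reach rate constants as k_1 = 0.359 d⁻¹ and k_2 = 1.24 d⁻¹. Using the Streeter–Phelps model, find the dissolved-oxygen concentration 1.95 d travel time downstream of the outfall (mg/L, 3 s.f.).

Mixed DO = (13.1×9.55 + 1.50×3.11)/(13.1+1.50) = 129.8/14.60 = 8.888 mg/L.
Mixed L₀ = (13.1×3.62 + 1.50×170)/(14.60) = 302.4/14.60 = 20.71 mg/L.
Initial deficit D₀ = C_s − DO₀ = 10.0 − 8.888 = 1.112 mg/L.
D(1.95) = [0.359×20.71/(1.24−0.359)](e^(−0.359×1.95) − e^(−1.24×1.95)) + 1.112 e^(−1.24×1.95)
= 8.441 × (0.4966 − 0.08910) + 1.112 × 0.08910 = 3.538 mg/L.
DO = 10.0 − 3.538 = 6.462 mg/L.

DO ≈ 6.46 mg/L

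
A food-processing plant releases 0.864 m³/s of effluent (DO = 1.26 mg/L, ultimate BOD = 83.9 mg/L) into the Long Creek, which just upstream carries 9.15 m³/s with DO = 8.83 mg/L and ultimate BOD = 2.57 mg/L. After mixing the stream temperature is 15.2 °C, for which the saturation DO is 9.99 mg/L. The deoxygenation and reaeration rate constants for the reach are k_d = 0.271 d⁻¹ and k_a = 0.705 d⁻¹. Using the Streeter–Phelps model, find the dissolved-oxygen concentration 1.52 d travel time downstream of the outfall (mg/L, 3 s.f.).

DO ≈ 7.45 mg/L

Mixed DO = (9.15×8.83 + 0.864×1.26)/(9.15+0.864) = 81.88/10.01 = 8.177 mg/L.
Mixed L₀ = (9.15×2.57 + 0.864×83.9)/(10.01) = 96.01/10.01 = 9.587 mg/L.
Initial deficit D₀ = C_s − DO₀ = 9.99 − 8.177 = 1.813 mg/L.
D(1.52) = [0.271×9.587/(0.705−0.271)](e^(−0.271×1.52) − e^(−0.705×1.52)) + 1.813 e^(−0.705×1.52)
= 5.986 × (0.6624 − 0.3425) + 1.813 × 0.3425 = 2.536 mg/L.
DO = 9.99 − 2.536 = 7.454 mg/L.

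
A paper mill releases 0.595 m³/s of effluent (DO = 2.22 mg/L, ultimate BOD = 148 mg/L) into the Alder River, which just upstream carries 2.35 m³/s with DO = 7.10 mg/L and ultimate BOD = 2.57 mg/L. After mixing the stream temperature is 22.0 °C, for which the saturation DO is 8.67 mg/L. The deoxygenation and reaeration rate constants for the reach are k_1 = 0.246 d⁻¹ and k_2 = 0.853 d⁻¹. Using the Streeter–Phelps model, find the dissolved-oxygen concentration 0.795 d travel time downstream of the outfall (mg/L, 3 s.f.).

DO ≈ 3.30 mg/L

Mixed DO = (2.35×7.10 + 0.595×2.22)/(2.35+0.595) = 18.01/2.945 = 6.114 mg/L.
Mixed L₀ = (2.35×2.57 + 0.595×148)/(2.945) = 94.10/2.945 = 31.95 mg/L.
Initial deficit D₀ = C_s − DO₀ = 8.67 − 6.114 = 2.556 mg/L.
D(0.795) = [0.246×31.95/(0.853−0.246)](e^(−0.246×0.795) − e^(−0.853×0.795)) + 2.556 e^(−0.853×0.795)
= 12.95 × (0.8224 − 0.5076) + 2.556 × 0.5076 = 5.374 mg/L.
DO = 8.67 − 5.374 = 3.296 mg/L.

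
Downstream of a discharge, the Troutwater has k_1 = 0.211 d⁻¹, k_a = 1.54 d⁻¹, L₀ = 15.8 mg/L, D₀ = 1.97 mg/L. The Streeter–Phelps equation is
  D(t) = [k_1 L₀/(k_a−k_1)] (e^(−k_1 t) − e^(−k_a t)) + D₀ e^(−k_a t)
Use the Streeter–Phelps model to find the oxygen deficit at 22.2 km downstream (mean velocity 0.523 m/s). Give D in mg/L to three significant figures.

Travel time t = x/v = 22.2 km / (0.523 m/s) = 22200 m / 0.523 m/s = 42450 s = 0.4913 d.
k_1 L₀/(k_a−k_1) = 0.211×15.8/(1.54−0.211) = 3.334/1.329 = 2.509 mg/L.
e^(−k_1 t) = e^(−0.211×0.4913) = 0.9015; e^(−k_a t) = e^(−1.54×0.4913) = 0.4693.
D = 2.509 × (0.9015 − 0.4693) + 1.97 × 0.4693 = 1.084 + 0.9245 = 2.009 mg/L.

D ≈ 2.01 mg/L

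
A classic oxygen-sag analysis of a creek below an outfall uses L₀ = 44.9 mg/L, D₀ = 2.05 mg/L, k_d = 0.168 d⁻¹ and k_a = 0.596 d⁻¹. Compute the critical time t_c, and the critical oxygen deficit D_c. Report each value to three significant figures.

t_c ≈ 2.67 d; D_c ≈ 8.08 mg/L

With k_a/k_d = 3.548 and 1 − D₀(k_a−k_d)/(k_d L₀) = 0.8837,
t_c = ln(3.548 × 0.8837) / (0.596 − 0.168) = ln(3.135) / 0.4280 = 1.143/0.4280 = 2.670 d.
L(t_c) = L₀ e^(−k_d t_c) = 44.9 × 0.6386 = 28.67 mg/L, and at the critical point k_a D_c = k_d L, so D_c = (0.168/0.596) × 28.67 = 8.082 mg/L.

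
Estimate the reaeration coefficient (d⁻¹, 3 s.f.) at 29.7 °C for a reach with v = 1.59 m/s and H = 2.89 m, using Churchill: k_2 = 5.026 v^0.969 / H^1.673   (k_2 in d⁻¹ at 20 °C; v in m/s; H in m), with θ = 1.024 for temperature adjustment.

k_2 ≈ 1.68 d⁻¹

k_2(20) = 5.026 × 1.59^0.969 / 2.89^1.673 = 5.026 × 1.567 / 5.903 = 1.334 d⁻¹.
k_2(29.7) = 1.334 × 1.024^(29.7−20) = 1.334 × 1.259 = 1.680 d⁻¹.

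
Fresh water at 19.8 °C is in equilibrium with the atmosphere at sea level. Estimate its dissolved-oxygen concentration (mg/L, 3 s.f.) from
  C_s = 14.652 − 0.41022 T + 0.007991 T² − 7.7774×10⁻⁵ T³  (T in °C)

C_s ≈ 9.06 mg/L

C_s = 14.652 − 0.41022×19.8 + 0.007991×19.8² − 7.7774×10⁻⁵×19.8³ = 9.059 mg/L.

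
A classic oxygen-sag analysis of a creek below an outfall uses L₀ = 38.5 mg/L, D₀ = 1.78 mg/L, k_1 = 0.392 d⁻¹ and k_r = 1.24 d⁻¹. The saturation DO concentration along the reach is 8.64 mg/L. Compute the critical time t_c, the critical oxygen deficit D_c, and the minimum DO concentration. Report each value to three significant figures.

t_c = [1/(k_r−k_1)] ln[(k_r/k_1)(1 − D₀(k_r−k_1)/(k_1 L₀))]
= [1/(1.24−0.392)] ln[(1.24/0.392)(1 − 1.78×0.8480/(0.392×38.5))]
= (1/0.8480) ln[3.163 × 0.9000] = 1.179 × ln(2.847) = 1.179 × 1.046 = 1.234 d.
L(t_c) = L₀ e^(−k_1 t_c) = 38.5 × 0.6165 = 23.74 mg/L, and at the critical point k_r D_c = k_1 L, so D_c = (0.392/1.24) × 23.74 = 7.504 mg/L.
Minimum DO = C_s − D_c = 8.64 − 7.504 = 1.136 mg/L.

t_c ≈ 1.23 d; D_c ≈ 7.50 mg/L; min DO ≈ 1.14 mg/L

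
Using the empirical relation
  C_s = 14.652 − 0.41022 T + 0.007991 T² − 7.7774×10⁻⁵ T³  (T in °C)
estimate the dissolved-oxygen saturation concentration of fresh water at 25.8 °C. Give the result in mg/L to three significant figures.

C_s = 14.652 − 0.41022×25.8 + 0.007991×25.8² − 7.7774×10⁻⁵×25.8³ = 8.052 mg/L.

C_s ≈ 8.05 mg/L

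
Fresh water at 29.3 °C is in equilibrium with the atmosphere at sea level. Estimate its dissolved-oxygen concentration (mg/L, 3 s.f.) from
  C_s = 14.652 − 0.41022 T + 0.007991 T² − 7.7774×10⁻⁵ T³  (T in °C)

C_s ≈ 7.54 mg/L

C_s = 14.652 − 0.41022×29.3 + 0.007991×29.3² − 7.7774×10⁻⁵×29.3³ = 7.536 mg/L.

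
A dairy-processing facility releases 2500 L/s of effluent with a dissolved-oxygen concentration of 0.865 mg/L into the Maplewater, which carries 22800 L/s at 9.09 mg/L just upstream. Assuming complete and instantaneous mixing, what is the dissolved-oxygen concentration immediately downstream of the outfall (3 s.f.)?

8.28 mg/L

Flow-weighted mixing: C = (Q_r C_r + Q_w C_w)/(Q_r + Q_w)
= (22800×9.09 + 2500×0.865)/(22800 + 2500) = 209400/25300 = 8.277 mg/L.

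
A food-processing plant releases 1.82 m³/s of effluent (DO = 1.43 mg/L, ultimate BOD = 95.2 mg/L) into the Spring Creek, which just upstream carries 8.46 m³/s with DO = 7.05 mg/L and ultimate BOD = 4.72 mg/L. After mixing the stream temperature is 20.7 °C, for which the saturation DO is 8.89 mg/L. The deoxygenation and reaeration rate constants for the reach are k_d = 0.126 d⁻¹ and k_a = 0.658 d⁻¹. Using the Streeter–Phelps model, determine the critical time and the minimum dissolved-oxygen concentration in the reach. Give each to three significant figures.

t_c ≈ 1.49 d; minimum DO ≈ 5.60 mg/L

Mixed DO = (8.46×7.05 + 1.82×1.43)/(8.46+1.82) = 62.25/10.28 = 6.055 mg/L.
Mixed L₀ = (8.46×4.72 + 1.82×95.2)/(10.28) = 213.2/10.28 = 20.74 mg/L.
Initial deficit D₀ = C_s − DO₀ = 8.89 − 6.055 = 2.835 mg/L.
t_c = (1/0.5320) ln[(0.658/0.126)(1 − 2.835×0.5320/(0.126×20.74))] = 1.880 × ln(2.208) = 1.489 d.
D_c = (0.126/0.658) × 20.74 × e^(−0.126×1.489) = 0.1915 × 20.74 × 0.8289 = 3.292 mg/L.
Minimum DO = 8.89 − 3.292 = 5.598 mg/L.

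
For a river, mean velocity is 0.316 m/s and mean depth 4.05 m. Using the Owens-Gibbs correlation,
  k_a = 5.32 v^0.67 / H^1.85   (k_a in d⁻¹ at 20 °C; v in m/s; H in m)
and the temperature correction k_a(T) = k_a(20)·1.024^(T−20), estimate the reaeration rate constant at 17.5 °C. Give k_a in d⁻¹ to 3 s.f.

k_a ≈ 0.174 d⁻¹

k_a(20) = 5.32 × 0.316^0.67 / 4.05^1.85 = 5.32 × 0.4622 / 13.30 = 0.1849 d⁻¹.
k_a(17.5) = 0.1849 × 1.024^(17.5−20) = 0.1849 × 0.9424 = 0.1742 d⁻¹.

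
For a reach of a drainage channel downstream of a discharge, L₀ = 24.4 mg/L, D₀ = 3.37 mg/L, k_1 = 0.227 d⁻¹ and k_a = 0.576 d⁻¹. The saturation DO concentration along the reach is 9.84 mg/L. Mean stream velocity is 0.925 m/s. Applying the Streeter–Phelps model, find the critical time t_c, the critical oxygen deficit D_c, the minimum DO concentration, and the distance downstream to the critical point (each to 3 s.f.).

t_c ≈ 1.98 d; D_c ≈ 6.13 mg/L; min DO ≈ 3.71 mg/L; x_c ≈ 159 km

t_c = [1/(k_a−k_1)] ln[(k_a/k_1)(1 − D₀(k_a−k_1)/(k_1 L₀))]
= [1/(0.576−0.227)] ln[(0.576/0.227)(1 − 3.37×0.3490/(0.227×24.4))]
= (1/0.3490) ln[2.537 × 0.7877] = 2.865 × ln(1.999) = 2.865 × 0.6925 = 1.984 d.
L(t_c) = L₀ e^(−k_1 t_c) = 24.4 × 0.6374 = 15.55 mg/L, and at the critical point k_a D_c = k_1 L, so D_c = (0.227/0.576) × 15.55 = 6.129 mg/L.
Minimum DO = C_s − D_c = 9.84 − 6.129 = 3.711 mg/L.
x_c = v t_c = 0.925 m/s × 1.984 d × 86400 s/d = 158600 m ≈ 159 km.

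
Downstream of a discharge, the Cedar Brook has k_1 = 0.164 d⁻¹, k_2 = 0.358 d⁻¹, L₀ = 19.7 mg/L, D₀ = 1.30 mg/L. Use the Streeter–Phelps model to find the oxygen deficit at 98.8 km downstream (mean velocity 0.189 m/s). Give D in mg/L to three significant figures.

Travel time t = x/v = 98.8 km / (0.189 m/s) = 98800 m / 0.189 m/s = 522800 s = 6.050 d.
k_1 L₀/(k_2−k_1) = 0.164×19.7/(0.358−0.164) = 3.231/0.1940 = 16.65 mg/L.
e^(−k_1 t) = e^(−0.164×6.050) = 0.3707; e^(−k_2 t) = e^(−0.358×6.050) = 0.1146.
D = 16.65 × (0.3707 − 0.1146) + 1.30 × 0.1146 = 4.265 + 0.1490 = 4.414 mg/L.

D ≈ 4.41 mg/L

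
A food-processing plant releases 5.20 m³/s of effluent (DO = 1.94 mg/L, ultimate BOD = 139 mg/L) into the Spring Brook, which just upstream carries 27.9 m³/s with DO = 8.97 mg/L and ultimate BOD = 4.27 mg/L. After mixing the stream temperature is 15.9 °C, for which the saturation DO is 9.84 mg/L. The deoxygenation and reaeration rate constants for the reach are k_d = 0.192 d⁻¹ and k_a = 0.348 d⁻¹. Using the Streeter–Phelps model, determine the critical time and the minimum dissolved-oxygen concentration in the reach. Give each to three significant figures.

t_c ≈ 3.39 d; minimum DO ≈ 2.53 mg/L

Mixed DO = (27.9×8.97 + 5.20×1.94)/(27.9+5.20) = 260.4/33.10 = 7.866 mg/L.
Mixed L₀ = (27.9×4.27 + 5.20×139)/(33.10) = 841.9/33.10 = 25.44 mg/L.
Initial deficit D₀ = C_s − DO₀ = 9.84 − 7.866 = 1.974 mg/L.
t_c = (1/0.1560) ln[(0.348/0.192)(1 − 1.974×0.1560/(0.192×25.44))] = 6.410 × ln(1.698) = 3.395 d.
D_c = (0.192/0.348) × 25.44 × e^(−0.192×3.395) = 0.5517 × 25.44 × 0.5211 = 7.313 mg/L.
Minimum DO = 9.84 − 7.313 = 2.527 mg/L.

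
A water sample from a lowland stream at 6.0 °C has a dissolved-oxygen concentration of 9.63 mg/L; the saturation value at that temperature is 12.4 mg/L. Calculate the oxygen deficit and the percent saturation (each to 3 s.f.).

D = C_s − C = 12.4 − 9.63 = 2.77 mg/L.
% saturation = 9.63/12.4 × 100 = 77.7 %.

D ≈ 2.77 mg/L; 77.7 % saturation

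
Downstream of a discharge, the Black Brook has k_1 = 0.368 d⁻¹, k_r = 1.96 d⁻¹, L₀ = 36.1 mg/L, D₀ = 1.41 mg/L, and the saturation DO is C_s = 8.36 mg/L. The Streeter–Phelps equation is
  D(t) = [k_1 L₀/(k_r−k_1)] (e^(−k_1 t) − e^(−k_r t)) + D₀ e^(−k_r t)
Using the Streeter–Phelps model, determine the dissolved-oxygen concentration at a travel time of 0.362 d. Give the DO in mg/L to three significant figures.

DO ≈ 4.47 mg/L

k_1 L₀/(k_r−k_1) = 0.368×36.1/(1.96−0.368) = 13.28/1.592 = 8.345 mg/L.
e^(−k_1 t) = e^(−0.368×0.3620) = 0.8753; e^(−k_r t) = e^(−1.96×0.3620) = 0.4919.
D = 8.345 × (0.8753 − 0.4919) + 1.41 × 0.4919 = 3.199 + 0.6936 = 3.893 mg/L.
DO = C_s − D = 8.36 − 3.893 = 4.467 mg/L.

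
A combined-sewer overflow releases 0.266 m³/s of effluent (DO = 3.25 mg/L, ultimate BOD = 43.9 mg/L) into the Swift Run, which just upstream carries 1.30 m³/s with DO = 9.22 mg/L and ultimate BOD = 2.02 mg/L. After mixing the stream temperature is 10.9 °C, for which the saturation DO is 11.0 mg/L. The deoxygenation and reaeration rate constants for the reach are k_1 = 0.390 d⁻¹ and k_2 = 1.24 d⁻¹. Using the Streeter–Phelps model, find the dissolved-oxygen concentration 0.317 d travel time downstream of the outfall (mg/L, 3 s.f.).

Mixed DO = (1.30×9.22 + 0.266×3.25)/(1.30+0.266) = 12.85/1.566 = 8.206 mg/L.
Mixed L₀ = (1.30×2.02 + 0.266×43.9)/(1.566) = 14.30/1.566 = 9.134 mg/L.
Initial deficit D₀ = C_s − DO₀ = 11.0 − 8.206 = 2.794 mg/L.
D(0.317) = [0.390×9.134/(1.24−0.390)](e^(−0.390×0.317) − e^(−1.24×0.317)) + 2.794 e^(−1.24×0.317)
= 4.191 × (0.8837 − 0.6750) + 2.794 × 0.6750 = 2.761 mg/L.
DO = 11.0 − 2.761 = 8.239 mg/L.

DO ≈ 8.24 mg/L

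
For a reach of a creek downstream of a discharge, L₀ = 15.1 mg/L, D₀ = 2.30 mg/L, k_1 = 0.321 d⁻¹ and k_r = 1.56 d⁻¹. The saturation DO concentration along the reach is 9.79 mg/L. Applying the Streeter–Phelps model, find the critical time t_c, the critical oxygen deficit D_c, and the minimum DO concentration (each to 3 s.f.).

t_c ≈ 0.561 d; D_c ≈ 2.60 mg/L; min DO ≈ 7.19 mg/L

t_c = [1/(k_r−k_1)] ln[(k_r/k_1)(1 − D₀(k_r−k_1)/(k_1 L₀))]
= [1/(1.56−0.321)] ln[(1.56/0.321)(1 − 2.30×1.239/(0.321×15.1))]
= (1/1.239) ln[4.860 × 0.4121] = 0.8071 × ln(2.003) = 0.8071 × 0.6945 = 0.5605 d.
L(t_c) = L₀ e^(−k_1 t_c) = 15.1 × 0.8353 = 12.61 mg/L, and at the critical point k_r D_c = k_1 L, so D_c = (0.321/1.56) × 12.61 = 2.595 mg/L.
Minimum DO = C_s − D_c = 9.79 − 2.595 = 7.195 mg/L.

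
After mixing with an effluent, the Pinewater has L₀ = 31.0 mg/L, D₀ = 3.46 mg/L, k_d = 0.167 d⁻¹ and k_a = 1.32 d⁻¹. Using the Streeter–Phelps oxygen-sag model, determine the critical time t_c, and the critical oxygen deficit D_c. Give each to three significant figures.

With k_a/k_d = 7.904 and 1 − D₀(k_a−k_d)/(k_d L₀) = 0.2294,
t_c = ln(7.904 × 0.2294) / (1.32 − 0.167) = ln(1.813) / 1.153 = 0.5951/1.153 = 0.5161 d.
D_c = (k_d/k_a) L₀ e^(−k_d t_c) = (0.167/1.32) × 31.0 × e^(−0.167×0.5161) = 0.1265 × 31.0 × 0.9174 = 3.598 mg/L.

t_c ≈ 0.516 d; D_c ≈ 3.60 mg/L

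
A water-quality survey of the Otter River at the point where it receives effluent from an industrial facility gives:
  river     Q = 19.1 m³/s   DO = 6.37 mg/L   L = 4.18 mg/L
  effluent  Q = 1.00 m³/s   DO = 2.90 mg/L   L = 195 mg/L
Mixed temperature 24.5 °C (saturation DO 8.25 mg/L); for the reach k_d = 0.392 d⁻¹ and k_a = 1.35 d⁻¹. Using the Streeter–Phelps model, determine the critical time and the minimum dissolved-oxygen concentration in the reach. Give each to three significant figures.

Mixed DO = (19.1×6.37 + 1.00×2.90)/(19.1+1.00) = 124.6/20.10 = 6.197 mg/L.
Mixed L₀ = (19.1×4.18 + 1.00×195)/(20.10) = 274.8/20.10 = 13.67 mg/L.
Initial deficit D₀ = C_s − DO₀ = 8.25 − 6.197 = 2.053 mg/L.
t_c = (1/0.9580) ln[(1.35/0.392)(1 − 2.053×0.9580/(0.392×13.67))] = 1.044 × ln(2.180) = 0.8137 d.
D_c = (0.392/1.35) × 13.67 × e^(−0.392×0.8137) = 0.2904 × 13.67 × 0.7269 = 2.886 mg/L.
Minimum DO = 8.25 − 2.886 = 5.364 mg/L.

t_c ≈ 0.814 d; minimum DO ≈ 5.36 mg/L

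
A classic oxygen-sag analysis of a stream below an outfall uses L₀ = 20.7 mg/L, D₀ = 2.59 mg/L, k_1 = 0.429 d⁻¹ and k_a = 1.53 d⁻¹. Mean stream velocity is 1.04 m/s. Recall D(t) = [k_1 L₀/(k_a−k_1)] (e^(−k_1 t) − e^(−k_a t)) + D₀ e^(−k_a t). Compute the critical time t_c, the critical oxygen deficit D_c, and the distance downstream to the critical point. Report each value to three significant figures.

With k_a/k_1 = 3.566 and 1 − D₀(k_a−k_1)/(k_1 L₀) = 0.6789,
t_c = ln(3.566 × 0.6789) / (1.53 − 0.429) = ln(2.421) / 1.101 = 0.8843/1.101 = 0.8031 d.
L(t_c) = L₀ e^(−k_1 t_c) = 20.7 × 0.7085 = 14.67 mg/L, and at the critical point k_a D_c = k_1 L, so D_c = (0.429/1.53) × 14.67 = 4.112 mg/L.
x_c = v t_c = 1.04 m/s × 0.8031 d × 86400 s/d = 72170 m ≈ 72.2 km.

t_c ≈ 0.803 d; D_c ≈ 4.11 mg/L; x_c ≈ 72.2 km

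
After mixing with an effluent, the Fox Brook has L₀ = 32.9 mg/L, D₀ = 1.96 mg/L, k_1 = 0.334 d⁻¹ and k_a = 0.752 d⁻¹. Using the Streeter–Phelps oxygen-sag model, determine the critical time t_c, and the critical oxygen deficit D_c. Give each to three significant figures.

t_c = [1/(k_a−k_1)] ln[(k_a/k_1)(1 − D₀(k_a−k_1)/(k_1 L₀))]
= [1/(0.752−0.334)] ln[(0.752/0.334)(1 − 1.96×0.4180/(0.334×32.9))]
= (1/0.4180) ln[2.251 × 0.9254] = 2.392 × ln(2.084) = 2.392 × 0.7341 = 1.756 d.
D_c = (k_1/k_a) L₀ e^(−k_1 t_c) = (0.334/0.752) × 32.9 × e^(−0.334×1.756) = 0.4441 × 32.9 × 0.5562 = 8.128 mg/L.

t_c ≈ 1.76 d; D_c ≈ 8.13 mg/L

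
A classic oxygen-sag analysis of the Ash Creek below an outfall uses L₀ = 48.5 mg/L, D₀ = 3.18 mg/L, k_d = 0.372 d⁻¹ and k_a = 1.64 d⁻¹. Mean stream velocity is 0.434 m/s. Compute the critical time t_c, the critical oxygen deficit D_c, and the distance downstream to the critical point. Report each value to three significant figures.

With k_a/k_d = 4.409 and 1 − D₀(k_a−k_d)/(k_d L₀) = 0.7765,
t_c = ln(4.409 × 0.7765) / (1.64 − 0.372) = ln(3.423) / 1.268 = 1.231/1.268 = 0.9705 d.
D_c = (k_d/k_a) L₀ e^(−k_d t_c) = (0.372/1.64) × 48.5 × e^(−0.372×0.9705) = 0.2268 × 48.5 × 0.6970 = 7.667 mg/L.
x_c = v t_c = 0.434 m/s × 0.9705 d × 86400 s/d = 36390 m ≈ 36.4 km.

t_c ≈ 0.971 d; D_c ≈ 7.67 mg/L; x_c ≈ 36.4 km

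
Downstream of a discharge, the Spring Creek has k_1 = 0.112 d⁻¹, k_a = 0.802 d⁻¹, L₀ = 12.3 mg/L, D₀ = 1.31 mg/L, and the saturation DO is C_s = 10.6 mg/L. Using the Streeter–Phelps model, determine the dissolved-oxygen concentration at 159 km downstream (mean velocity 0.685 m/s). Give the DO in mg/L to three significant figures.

Travel time t = x/v = 159 km / (0.685 m/s) = 159000 m / 0.685 m/s = 232100 s = 2.687 d.
k_1 L₀/(k_a−k_1) = 0.112×12.3/(0.802−0.112) = 1.378/0.6900 = 1.997 mg/L.
e^(−k_1 t) = e^(−0.112×2.687) = 0.7402; e^(−k_a t) = e^(−0.802×2.687) = 0.1159.
D = 1.997 × (0.7402 − 0.1159) + 1.31 × 0.1159 = 1.246 + 0.1519 = 1.398 mg/L.
DO = C_s − D = 10.6 − 1.398 = 9.202 mg/L.

DO ≈ 9.20 mg/L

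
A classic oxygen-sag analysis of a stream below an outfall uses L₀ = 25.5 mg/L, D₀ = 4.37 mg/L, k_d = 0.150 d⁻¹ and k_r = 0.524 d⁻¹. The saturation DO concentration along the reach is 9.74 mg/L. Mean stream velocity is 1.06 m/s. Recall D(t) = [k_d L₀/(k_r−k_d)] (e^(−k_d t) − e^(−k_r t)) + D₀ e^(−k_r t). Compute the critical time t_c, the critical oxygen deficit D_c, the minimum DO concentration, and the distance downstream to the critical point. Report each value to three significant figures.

t_c ≈ 1.85 d; D_c ≈ 5.53 mg/L; min DO ≈ 4.21 mg/L; x_c ≈ 170 km

t_c = [1/(k_r−k_d)] ln[(k_r/k_d)(1 − D₀(k_r−k_d)/(k_d L₀))]
= [1/(0.524−0.150)] ln[(0.524/0.150)(1 − 4.37×0.3740/(0.150×25.5))]
= (1/0.3740) ln[3.493 × 0.5727] = 2.674 × ln(2.001) = 2.674 × 0.6935 = 1.854 d.
L(t_c) = L₀ e^(−k_d t_c) = 25.5 × 0.7572 = 19.31 mg/L, and at the critical point k_r D_c = k_d L, so D_c = (0.150/0.524) × 19.31 = 5.527 mg/L.
Minimum DO = C_s − D_c = 9.74 − 5.527 = 4.213 mg/L.
x_c = v t_c = 1.06 m/s × 1.854 d × 86400 s/d = 169800 m ≈ 170 km.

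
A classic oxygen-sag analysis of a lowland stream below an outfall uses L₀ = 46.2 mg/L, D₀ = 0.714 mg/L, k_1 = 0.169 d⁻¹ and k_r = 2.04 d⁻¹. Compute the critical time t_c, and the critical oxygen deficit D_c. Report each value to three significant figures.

t_c ≈ 1.23 d; D_c ≈ 3.11 mg/L

At the critical point dD/dt = 0, so k_1 L₀ e^(−k_1 t) = k_r D. Substituting D(t) from the Streeter–Phelps equation and solving for t gives
t_c = ln[(k_r/k_1)(1 − D₀(k_r−k_1)/(k_1 L₀))] / (k_r−k_1).
Here k_r−k_1 = 1.871 d⁻¹ and 1 − D₀(k_r−k_1)/(k_1 L₀) = 1 − 0.714×1.871/(0.169×46.2) = 0.8289, so
t_c = ln(12.07 × 0.8289) / 1.871 = 2.303 / 1.871 = 1.231 d.
L(t_c) = L₀ e^(−k_1 t_c) = 46.2 × 0.8122 = 37.52 mg/L, and at the critical point k_r D_c = k_1 L, so D_c = (0.169/2.04) × 37.52 = 3.108 mg/L.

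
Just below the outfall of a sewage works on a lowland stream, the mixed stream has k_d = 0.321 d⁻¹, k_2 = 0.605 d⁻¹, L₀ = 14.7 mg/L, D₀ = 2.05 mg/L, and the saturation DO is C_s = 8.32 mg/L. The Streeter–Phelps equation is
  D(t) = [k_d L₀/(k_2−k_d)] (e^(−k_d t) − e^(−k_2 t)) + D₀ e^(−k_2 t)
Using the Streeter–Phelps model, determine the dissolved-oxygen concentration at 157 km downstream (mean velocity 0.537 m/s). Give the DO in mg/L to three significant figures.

DO ≈ 4.59 mg/L

Travel time t = x/v = 157 km / (0.537 m/s) = 157000 m / 0.537 m/s = 292400 s = 3.384 d.
k_d L₀/(k_2−k_d) = 0.321×14.7/(0.605−0.321) = 4.719/0.2840 = 16.62 mg/L.
e^(−k_d t) = e^(−0.321×3.384) = 0.3375; e^(−k_2 t) = e^(−0.605×3.384) = 0.1291.
D = 16.62 × (0.3375 − 0.1291) + 2.05 × 0.1291 = 3.463 + 0.2646 = 3.727 mg/L.
DO = C_s − D = 8.32 − 3.727 = 4.593 mg/L.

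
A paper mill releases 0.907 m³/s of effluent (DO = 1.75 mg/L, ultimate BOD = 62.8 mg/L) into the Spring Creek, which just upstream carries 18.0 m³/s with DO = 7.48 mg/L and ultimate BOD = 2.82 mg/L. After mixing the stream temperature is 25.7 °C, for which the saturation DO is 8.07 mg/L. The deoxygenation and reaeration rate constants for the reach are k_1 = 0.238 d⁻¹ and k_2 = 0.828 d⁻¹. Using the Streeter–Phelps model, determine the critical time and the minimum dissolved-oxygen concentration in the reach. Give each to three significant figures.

t_c ≈ 1.31 d; minimum DO ≈ 6.87 mg/L

Mixed DO = (18.0×7.48 + 0.907×1.75)/(18.0+0.907) = 136.2/18.91 = 7.205 mg/L.
Mixed L₀ = (18.0×2.82 + 0.907×62.8)/(18.91) = 107.7/18.91 = 5.697 mg/L.
Initial deficit D₀ = C_s − DO₀ = 8.07 − 7.205 = 0.8649 mg/L.
t_c = (1/0.5900) ln[(0.828/0.238)(1 − 0.8649×0.5900/(0.238×5.697))] = 1.695 × ln(2.170) = 1.313 d.
D_c = (0.238/0.828) × 5.697 × e^(−0.238×1.313) = 0.2874 × 5.697 × 0.7316 = 1.198 mg/L.
Minimum DO = 8.07 − 1.198 = 6.872 mg/L.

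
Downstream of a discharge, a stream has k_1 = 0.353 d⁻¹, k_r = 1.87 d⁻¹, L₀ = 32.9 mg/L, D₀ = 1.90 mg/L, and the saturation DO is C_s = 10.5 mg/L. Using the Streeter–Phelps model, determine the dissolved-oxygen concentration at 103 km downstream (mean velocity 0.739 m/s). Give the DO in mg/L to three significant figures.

Travel time t = x/v = 103 km / (0.739 m/s) = 103000 m / 0.739 m/s = 139400 s = 1.613 d.
k_1 L₀/(k_r−k_1) = 0.353×32.9/(1.87−0.353) = 11.61/1.517 = 7.656 mg/L.
e^(−k_1 t) = e^(−0.353×1.613) = 0.5658; e^(−k_r t) = e^(−1.87×1.613) = 0.04897.
D = 7.656 × (0.5658 − 0.04897) + 1.90 × 0.04897 = 3.957 + 0.09304 = 4.050 mg/L.
DO = C_s − D = 10.5 − 4.050 = 6.450 mg/L.

DO ≈ 6.45 mg/L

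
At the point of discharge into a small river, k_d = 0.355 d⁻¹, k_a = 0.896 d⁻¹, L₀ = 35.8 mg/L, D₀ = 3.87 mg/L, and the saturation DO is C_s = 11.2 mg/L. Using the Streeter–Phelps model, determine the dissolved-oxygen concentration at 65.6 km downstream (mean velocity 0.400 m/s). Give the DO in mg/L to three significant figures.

Travel time t = x/v = 65.6 km / (0.400 m/s) = 65600 m / 0.400 m/s = 164000 s = 1.898 d.
k_d L₀/(k_a−k_d) = 0.355×35.8/(0.896−0.355) = 12.71/0.5410 = 23.49 mg/L.
e^(−k_d t) = e^(−0.355×1.898) = 0.5097; e^(−k_a t) = e^(−0.896×1.898) = 0.1825.
D = 23.49 × (0.5097 − 0.1825) + 3.87 × 0.1825 = 7.686 + 0.7065 = 8.393 mg/L.
DO = C_s − D = 11.2 − 8.393 = 2.807 mg/L.

DO ≈ 2.81 mg/L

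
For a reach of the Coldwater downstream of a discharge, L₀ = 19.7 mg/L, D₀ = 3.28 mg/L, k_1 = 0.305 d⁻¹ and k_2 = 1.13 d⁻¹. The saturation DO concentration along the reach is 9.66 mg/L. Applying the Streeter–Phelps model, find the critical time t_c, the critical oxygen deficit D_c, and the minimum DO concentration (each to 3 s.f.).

With k_2/k_1 = 3.705 and 1 − D₀(k_2−k_1)/(k_1 L₀) = 0.5496,
t_c = ln(3.705 × 0.5496) / (1.13 − 0.305) = ln(2.036) / 0.8250 = 0.7112/0.8250 = 0.8620 d.
D_c = (k_1/k_2) L₀ e^(−k_1 t_c) = (0.305/1.13) × 19.7 × e^(−0.305×0.8620) = 0.2699 × 19.7 × 0.7688 = 4.088 mg/L.
Minimum DO = C_s − D_c = 9.66 − 4.088 = 5.572 mg/L.

t_c ≈ 0.862 d; D_c ≈ 4.09 mg/L; min DO ≈ 5.57 mg/L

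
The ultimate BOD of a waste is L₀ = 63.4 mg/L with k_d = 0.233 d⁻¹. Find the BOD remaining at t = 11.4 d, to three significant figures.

L_t = L₀ e^(−k_d t) = 63.4 × e^(−0.233×11.4) = 63.4 × 0.07021 = 4.452 mg/L.

L ≈ 4.45 mg/L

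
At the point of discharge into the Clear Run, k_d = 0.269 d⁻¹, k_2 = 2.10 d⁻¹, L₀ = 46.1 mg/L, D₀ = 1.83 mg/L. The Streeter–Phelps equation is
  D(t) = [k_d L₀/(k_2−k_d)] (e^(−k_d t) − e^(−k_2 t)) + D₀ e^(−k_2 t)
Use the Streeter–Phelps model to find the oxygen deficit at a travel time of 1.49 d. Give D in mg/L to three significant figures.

k_d L₀/(k_2−k_d) = 0.269×46.1/(2.10−0.269) = 12.40/1.831 = 6.773 mg/L.
e^(−k_d t) = e^(−0.269×1.490) = 0.6698; e^(−k_2 t) = e^(−2.10×1.490) = 0.04376.
D = 6.773 × (0.6698 − 0.04376) + 1.83 × 0.04376 = 4.240 + 0.08008 = 4.320 mg/L.

D ≈ 4.32 mg/L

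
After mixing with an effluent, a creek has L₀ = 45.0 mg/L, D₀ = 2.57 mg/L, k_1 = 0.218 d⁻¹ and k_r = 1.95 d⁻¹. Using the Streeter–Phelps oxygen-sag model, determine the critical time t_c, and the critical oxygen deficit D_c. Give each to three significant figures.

At the critical point dD/dt = 0, so k_1 L₀ e^(−k_1 t) = k_r D. Substituting D(t) from the Streeter–Phelps equation and solving for t gives
t_c = ln[(k_r/k_1)(1 − D₀(k_r−k_1)/(k_1 L₀))] / (k_r−k_1).
Here k_r−k_1 = 1.732 d⁻¹ and 1 − D₀(k_r−k_1)/(k_1 L₀) = 1 − 2.57×1.732/(0.218×45.0) = 0.5463, so
t_c = ln(8.945 × 0.5463) / 1.732 = 1.586 / 1.732 = 0.9159 d.
L(t_c) = L₀ e^(−k_1 t_c) = 45.0 × 0.8190 = 36.85 mg/L, and at the critical point k_r D_c = k_1 L, so D_c = (0.218/1.95) × 36.85 = 4.120 mg/L.

t_c ≈ 0.916 d; D_c ≈ 4.12 mg/L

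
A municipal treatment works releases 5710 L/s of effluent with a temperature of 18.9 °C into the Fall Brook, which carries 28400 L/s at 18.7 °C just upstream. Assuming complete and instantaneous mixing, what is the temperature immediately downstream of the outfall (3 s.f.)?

18.7 °C

Flow-weighted mixing: C = (Q_r C_r + Q_w C_w)/(Q_r + Q_w)
= (28400×18.7 + 5710×18.9)/(28400 + 5710) = 639000/34110 = 18.73 °C.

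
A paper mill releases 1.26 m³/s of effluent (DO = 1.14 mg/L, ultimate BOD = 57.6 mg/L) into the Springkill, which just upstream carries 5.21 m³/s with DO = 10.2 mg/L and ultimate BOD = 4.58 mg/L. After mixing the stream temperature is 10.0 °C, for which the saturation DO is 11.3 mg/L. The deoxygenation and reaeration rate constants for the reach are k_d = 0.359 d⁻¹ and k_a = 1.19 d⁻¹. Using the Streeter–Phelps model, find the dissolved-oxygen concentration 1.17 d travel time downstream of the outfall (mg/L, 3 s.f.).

Mixed DO = (5.21×10.2 + 1.26×1.14)/(5.21+1.26) = 54.58/6.470 = 8.436 mg/L.
Mixed L₀ = (5.21×4.58 + 1.26×57.6)/(6.470) = 96.44/6.470 = 14.91 mg/L.
Initial deficit D₀ = C_s − DO₀ = 11.3 − 8.436 = 2.864 mg/L.
D(1.17) = [0.359×14.91/(1.19−0.359)](e^(−0.359×1.17) − e^(−1.19×1.17)) + 2.864 e^(−1.19×1.17)
= 6.439 × (0.6570 − 0.2485) + 2.864 × 0.2485 = 3.342 mg/L.
DO = 11.3 − 3.342 = 7.958 mg/L.

DO ≈ 7.96 mg/L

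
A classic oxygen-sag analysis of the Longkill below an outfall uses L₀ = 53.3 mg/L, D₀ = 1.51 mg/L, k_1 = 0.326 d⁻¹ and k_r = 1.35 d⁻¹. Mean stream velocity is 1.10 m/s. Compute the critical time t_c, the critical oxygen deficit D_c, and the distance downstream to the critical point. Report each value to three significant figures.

With k_r/k_1 = 4.141 and 1 − D₀(k_r−k_1)/(k_1 L₀) = 0.9110,
t_c = ln(4.141 × 0.9110) / (1.35 − 0.326) = ln(3.773) / 1.024 = 1.328/1.024 = 1.297 d.
L(t_c) = L₀ e^(−k_1 t_c) = 53.3 × 0.6553 = 34.93 mg/L, and at the critical point k_r D_c = k_1 L, so D_c = (0.326/1.35) × 34.93 = 8.434 mg/L.
x_c = v t_c = 1.10 m/s × 1.297 d × 86400 s/d = 123200 m ≈ 123 km.

t_c ≈ 1.30 d; D_c ≈ 8.43 mg/L; x_c ≈ 123 km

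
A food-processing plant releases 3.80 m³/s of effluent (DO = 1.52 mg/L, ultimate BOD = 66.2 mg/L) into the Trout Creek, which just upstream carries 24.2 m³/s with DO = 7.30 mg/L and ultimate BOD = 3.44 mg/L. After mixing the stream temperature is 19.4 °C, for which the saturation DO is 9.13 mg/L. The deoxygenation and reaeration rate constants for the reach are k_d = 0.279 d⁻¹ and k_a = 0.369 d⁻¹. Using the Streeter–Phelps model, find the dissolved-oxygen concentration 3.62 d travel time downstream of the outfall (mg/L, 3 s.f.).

DO ≈ 4.69 mg/L

Mixed DO = (24.2×7.30 + 3.80×1.52)/(24.2+3.80) = 182.4/28.00 = 6.516 mg/L.
Mixed L₀ = (24.2×3.44 + 3.80×66.2)/(28.00) = 334.8/28.00 = 11.96 mg/L.
Initial deficit D₀ = C_s − DO₀ = 9.13 − 6.516 = 2.614 mg/L.
D(3.62) = [0.279×11.96/(0.369−0.279)](e^(−0.279×3.62) − e^(−0.369×3.62)) + 2.614 e^(−0.369×3.62)
= 37.07 × (0.3642 − 0.2630) + 2.614 × 0.2630 = 4.441 mg/L.
DO = 9.13 − 4.441 = 4.689 mg/L.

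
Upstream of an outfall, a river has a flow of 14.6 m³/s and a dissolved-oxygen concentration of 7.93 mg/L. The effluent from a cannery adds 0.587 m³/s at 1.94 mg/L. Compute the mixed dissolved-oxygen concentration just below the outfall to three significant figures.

Flow-weighted mixing: C = (Q_r C_r + Q_w C_w)/(Q_r + Q_w)
= (14.6×7.93 + 0.587×1.94)/(14.6 + 0.587) = 116.9/15.19 = 7.698 mg/L.

7.70 mg/L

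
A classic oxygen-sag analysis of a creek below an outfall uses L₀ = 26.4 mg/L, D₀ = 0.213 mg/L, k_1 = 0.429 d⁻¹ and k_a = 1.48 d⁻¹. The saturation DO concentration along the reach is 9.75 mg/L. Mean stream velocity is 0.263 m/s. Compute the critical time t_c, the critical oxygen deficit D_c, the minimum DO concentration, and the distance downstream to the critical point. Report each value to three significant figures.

At the critical point dD/dt = 0, so k_1 L₀ e^(−k_1 t) = k_a D. Substituting D(t) from the Streeter–Phelps equation and solving for t gives
t_c = ln[(k_a/k_1)(1 − D₀(k_a−k_1)/(k_1 L₀))] / (k_a−k_1).
Here k_a−k_1 = 1.051 d⁻¹ and 1 − D₀(k_a−k_1)/(k_1 L₀) = 1 − 0.213×1.051/(0.429×26.4) = 0.9802, so
t_c = ln(3.450 × 0.9802) / 1.051 = 1.218 / 1.051 = 1.159 d.
D_c = (k_1/k_a) L₀ e^(−k_1 t_c) = (0.429/1.48) × 26.4 × e^(−0.429×1.159) = 0.2899 × 26.4 × 0.6082 = 4.654 mg/L.
Minimum DO = C_s − D_c = 9.75 − 4.654 = 5.096 mg/L.
x_c = v t_c = 0.263 m/s × 1.159 d × 86400 s/d = 26340 m ≈ 26.3 km.

t_c ≈ 1.16 d; D_c ≈ 4.65 mg/L; min DO ≈ 5.10 mg/L; x_c ≈ 26.3 km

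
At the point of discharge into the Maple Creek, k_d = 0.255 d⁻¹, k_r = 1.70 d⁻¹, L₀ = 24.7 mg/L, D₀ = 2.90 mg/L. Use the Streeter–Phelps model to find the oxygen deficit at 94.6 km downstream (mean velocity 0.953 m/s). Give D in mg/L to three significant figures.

D ≈ 3.04 mg/L

Travel time t = x/v = 94.6 km / (0.953 m/s) = 94600 m / 0.953 m/s = 99270 s = 1.149 d.
k_d L₀/(k_r−k_d) = 0.255×24.7/(1.70−0.255) = 6.298/1.445 = 4.359 mg/L.
e^(−k_d t) = e^(−0.255×1.149) = 0.7460; e^(−k_r t) = e^(−1.70×1.149) = 0.1418.
D = 4.359 × (0.7460 − 0.1418) + 2.90 × 0.1418 = 2.634 + 0.4113 = 3.045 mg/L.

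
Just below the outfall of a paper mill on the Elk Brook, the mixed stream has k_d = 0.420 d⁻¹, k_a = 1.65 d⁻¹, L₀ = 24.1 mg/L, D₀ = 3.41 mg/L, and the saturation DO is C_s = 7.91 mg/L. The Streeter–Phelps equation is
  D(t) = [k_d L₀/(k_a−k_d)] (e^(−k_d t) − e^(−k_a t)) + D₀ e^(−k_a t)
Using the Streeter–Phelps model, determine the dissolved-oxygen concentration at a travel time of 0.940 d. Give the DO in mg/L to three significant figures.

k_d L₀/(k_a−k_d) = 0.420×24.1/(1.65−0.420) = 10.12/1.230 = 8.229 mg/L.
e^(−k_d t) = e^(−0.420×0.9400) = 0.6738; e^(−k_a t) = e^(−1.65×0.9400) = 0.2120.
D = 8.229 × (0.6738 − 0.2120) + 3.41 × 0.2120 = 3.800 + 0.7230 = 4.523 mg/L.
DO = C_s − D = 7.91 − 4.523 = 3.387 mg/L.

DO ≈ 3.39 mg/L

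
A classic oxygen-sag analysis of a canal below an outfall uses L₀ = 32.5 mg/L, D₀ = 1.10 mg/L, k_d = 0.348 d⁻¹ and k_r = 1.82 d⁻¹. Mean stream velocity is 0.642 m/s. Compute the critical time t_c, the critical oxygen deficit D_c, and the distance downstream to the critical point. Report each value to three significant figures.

t_c = [1/(k_r−k_d)] ln[(k_r/k_d)(1 − D₀(k_r−k_d)/(k_d L₀))]
= [1/(1.82−0.348)] ln[(1.82/0.348)(1 − 1.10×1.472/(0.348×32.5))]
= (1/1.472) ln[5.230 × 0.8568] = 0.6793 × ln(4.481) = 0.6793 × 1.500 = 1.019 d.
L(t_c) = L₀ e^(−k_d t_c) = 32.5 × 0.7015 = 22.80 mg/L, and at the critical point k_r D_c = k_d L, so D_c = (0.348/1.82) × 22.80 = 4.359 mg/L.
x_c = v t_c = 0.642 m/s × 1.019 d × 86400 s/d = 56520 m ≈ 56.5 km.

t_c ≈ 1.02 d; D_c ≈ 4.36 mg/L; x_c ≈ 56.5 km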